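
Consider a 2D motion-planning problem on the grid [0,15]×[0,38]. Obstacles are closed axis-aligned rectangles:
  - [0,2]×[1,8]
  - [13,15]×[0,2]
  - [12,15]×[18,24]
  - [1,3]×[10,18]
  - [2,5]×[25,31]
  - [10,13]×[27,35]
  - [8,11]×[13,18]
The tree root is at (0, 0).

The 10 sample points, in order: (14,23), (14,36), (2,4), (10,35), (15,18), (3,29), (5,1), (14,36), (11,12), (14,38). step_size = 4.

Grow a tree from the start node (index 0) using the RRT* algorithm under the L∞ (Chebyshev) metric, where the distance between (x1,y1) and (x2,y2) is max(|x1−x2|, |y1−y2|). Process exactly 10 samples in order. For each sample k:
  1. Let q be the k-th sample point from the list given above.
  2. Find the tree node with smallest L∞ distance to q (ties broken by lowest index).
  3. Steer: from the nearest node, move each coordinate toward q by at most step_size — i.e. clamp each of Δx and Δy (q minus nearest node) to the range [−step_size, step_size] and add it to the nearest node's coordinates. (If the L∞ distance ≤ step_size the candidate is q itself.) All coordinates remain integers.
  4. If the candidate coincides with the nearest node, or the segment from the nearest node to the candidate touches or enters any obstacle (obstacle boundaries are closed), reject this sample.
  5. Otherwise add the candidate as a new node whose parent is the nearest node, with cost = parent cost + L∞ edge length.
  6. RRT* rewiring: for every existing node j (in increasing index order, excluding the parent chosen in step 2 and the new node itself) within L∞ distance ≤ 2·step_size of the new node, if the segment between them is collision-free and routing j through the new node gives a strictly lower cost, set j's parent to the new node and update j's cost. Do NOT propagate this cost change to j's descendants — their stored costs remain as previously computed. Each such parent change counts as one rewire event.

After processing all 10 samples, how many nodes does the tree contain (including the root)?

1. q=(14,23) nearest=0 d=23 new=(4,4) → blocked by [0,2]×[1,8], reject
2. q=(14,36) nearest=0 d=36 new=(4,4) → blocked by [0,2]×[1,8], reject
3. q=(2,4) nearest=0 d=4 new=(2,4) → blocked by [0,2]×[1,8], reject
4. q=(10,35) nearest=0 d=35 new=(4,4) → blocked by [0,2]×[1,8], reject
5. q=(15,18) nearest=0 d=18 new=(4,4) → blocked by [0,2]×[1,8], reject
6. q=(3,29) nearest=0 d=29 new=(3,4) → blocked by [0,2]×[1,8], reject
7. q=(5,1) nearest=0 d=5 new=(4,1) → add node 1 parent=0 cost=4
8. q=(14,36) nearest=1 d=35 new=(8,5) → add node 2 parent=1 cost=8
9. q=(11,12) nearest=2 d=7 new=(11,9) → add node 3 parent=2 cost=12
10. q=(14,38) nearest=3 d=29 new=(14,13) → add node 4 parent=3 cost=16

Node count: 5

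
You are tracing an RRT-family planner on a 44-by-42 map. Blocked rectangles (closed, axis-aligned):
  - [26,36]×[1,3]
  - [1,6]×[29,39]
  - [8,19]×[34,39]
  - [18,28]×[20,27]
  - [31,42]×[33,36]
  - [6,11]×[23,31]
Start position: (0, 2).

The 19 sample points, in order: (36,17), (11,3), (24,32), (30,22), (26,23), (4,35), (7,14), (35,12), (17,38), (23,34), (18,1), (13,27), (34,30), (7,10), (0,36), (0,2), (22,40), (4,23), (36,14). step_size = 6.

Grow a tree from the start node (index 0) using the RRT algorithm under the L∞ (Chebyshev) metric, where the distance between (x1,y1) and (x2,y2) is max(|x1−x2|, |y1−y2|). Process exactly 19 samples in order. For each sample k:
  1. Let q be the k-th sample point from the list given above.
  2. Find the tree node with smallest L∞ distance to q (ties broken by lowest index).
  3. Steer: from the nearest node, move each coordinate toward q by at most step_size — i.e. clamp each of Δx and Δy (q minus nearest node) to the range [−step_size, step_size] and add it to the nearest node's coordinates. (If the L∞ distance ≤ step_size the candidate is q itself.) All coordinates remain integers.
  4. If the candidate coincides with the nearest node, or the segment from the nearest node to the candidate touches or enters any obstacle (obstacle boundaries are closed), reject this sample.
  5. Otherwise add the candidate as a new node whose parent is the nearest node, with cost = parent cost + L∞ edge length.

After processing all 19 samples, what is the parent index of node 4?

1. q=(36,17) nearest=0 d=36 new=(6,8) → add node 1 parent=0 cost=6
2. q=(11,3) nearest=1 d=5 new=(11,3) → add node 2 parent=1 cost=11
3. q=(24,32) nearest=1 d=24 new=(12,14) → add node 3 parent=1 cost=12
4. q=(30,22) nearest=3 d=18 new=(18,20) → blocked by [18,28]×[20,27], reject
5. q=(26,23) nearest=3 d=14 new=(18,20) → blocked by [18,28]×[20,27], reject
6. q=(4,35) nearest=3 d=21 new=(6,20) → add node 4 parent=3 cost=18
7. q=(7,14) nearest=3 d=5 new=(7,14) → add node 5 parent=3 cost=17
8. q=(35,12) nearest=3 d=23 new=(18,12) → add node 6 parent=3 cost=18
9. q=(17,38) nearest=4 d=18 new=(12,26) → blocked by [6,11]×[23,31], reject
10. q=(23,34) nearest=4 d=17 new=(12,26) → blocked by [6,11]×[23,31], reject
11. q=(18,1) nearest=2 d=7 new=(17,1) → add node 7 parent=2 cost=17
12. q=(13,27) nearest=4 d=7 new=(12,26) → blocked by [6,11]×[23,31], reject
13. q=(34,30) nearest=6 d=18 new=(24,18) → add node 8 parent=6 cost=24
14. q=(7,10) nearest=1 d=2 new=(7,10) → add node 9 parent=1 cost=8
15. q=(0,36) nearest=4 d=16 new=(0,26) → add node 10 parent=4 cost=24
16. q=(0,2) nearest=0 d=0 → coincident, reject
17. q=(22,40) nearest=4 d=20 new=(12,26) → blocked by [6,11]×[23,31], reject
18. q=(4,23) nearest=4 d=3 new=(4,23) → add node 11 parent=4 cost=21
19. q=(36,14) nearest=8 d=12 new=(30,14) → add node 12 parent=8 cost=30

Parent of node 4: 3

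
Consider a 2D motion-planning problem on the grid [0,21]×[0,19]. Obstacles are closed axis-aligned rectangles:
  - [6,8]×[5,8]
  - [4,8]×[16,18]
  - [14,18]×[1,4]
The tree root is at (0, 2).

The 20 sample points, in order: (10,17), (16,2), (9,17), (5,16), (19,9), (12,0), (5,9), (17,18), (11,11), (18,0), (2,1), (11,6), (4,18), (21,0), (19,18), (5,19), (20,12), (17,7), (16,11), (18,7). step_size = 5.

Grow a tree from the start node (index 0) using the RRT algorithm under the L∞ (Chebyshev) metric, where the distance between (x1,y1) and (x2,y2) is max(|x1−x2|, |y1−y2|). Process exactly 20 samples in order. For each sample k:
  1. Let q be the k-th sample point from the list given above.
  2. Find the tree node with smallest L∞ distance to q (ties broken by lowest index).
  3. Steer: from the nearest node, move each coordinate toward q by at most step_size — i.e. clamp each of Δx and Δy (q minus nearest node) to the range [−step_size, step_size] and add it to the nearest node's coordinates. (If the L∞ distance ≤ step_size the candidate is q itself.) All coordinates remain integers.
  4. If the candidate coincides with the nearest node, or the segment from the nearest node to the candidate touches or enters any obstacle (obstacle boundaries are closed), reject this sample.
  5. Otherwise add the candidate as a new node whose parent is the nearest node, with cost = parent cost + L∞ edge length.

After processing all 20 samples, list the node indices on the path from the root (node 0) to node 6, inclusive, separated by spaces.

1. q=(10,17) nearest=0 d=15 new=(5,7) → add node 1 parent=0 cost=5
2. q=(16,2) nearest=1 d=11 new=(10,2) → blocked by [6,8]×[5,8], reject
3. q=(9,17) nearest=1 d=10 new=(9,12) → add node 2 parent=1 cost=10
4. q=(5,16) nearest=2 d=4 new=(5,16) → blocked by [4,8]×[16,18], reject
5. q=(19,9) nearest=2 d=10 new=(14,9) → add node 3 parent=2 cost=15
6. q=(12,0) nearest=1 d=7 new=(10,2) → blocked by [6,8]×[5,8], reject
7. q=(5,9) nearest=1 d=2 new=(5,9) → add node 4 parent=1 cost=7
8. q=(17,18) nearest=2 d=8 new=(14,17) → add node 5 parent=2 cost=15
9. q=(11,11) nearest=2 d=2 new=(11,11) → add node 6 parent=2 cost=12
10. q=(18,0) nearest=3 d=9 new=(18,4) → blocked by [14,18]×[1,4], reject
11. q=(2,1) nearest=0 d=2 new=(2,1) → add node 7 parent=0 cost=2
12. q=(11,6) nearest=3 d=3 new=(11,6) → add node 8 parent=3 cost=18
13. q=(4,18) nearest=2 d=6 new=(4,17) → blocked by [4,8]×[16,18], reject
14. q=(21,0) nearest=3 d=9 new=(19,4) → add node 9 parent=3 cost=20
15. q=(19,18) nearest=5 d=5 new=(19,18) → add node 10 parent=5 cost=20
16. q=(5,19) nearest=2 d=7 new=(5,17) → blocked by [4,8]×[16,18], reject
17. q=(20,12) nearest=3 d=6 new=(19,12) → add node 11 parent=3 cost=20
18. q=(17,7) nearest=3 d=3 new=(17,7) → add node 12 parent=3 cost=18
19. q=(16,11) nearest=3 d=2 new=(16,11) → add node 13 parent=3 cost=17
20. q=(18,7) nearest=12 d=1 new=(18,7) → add node 14 parent=12 cost=19

Path: 0 1 2 6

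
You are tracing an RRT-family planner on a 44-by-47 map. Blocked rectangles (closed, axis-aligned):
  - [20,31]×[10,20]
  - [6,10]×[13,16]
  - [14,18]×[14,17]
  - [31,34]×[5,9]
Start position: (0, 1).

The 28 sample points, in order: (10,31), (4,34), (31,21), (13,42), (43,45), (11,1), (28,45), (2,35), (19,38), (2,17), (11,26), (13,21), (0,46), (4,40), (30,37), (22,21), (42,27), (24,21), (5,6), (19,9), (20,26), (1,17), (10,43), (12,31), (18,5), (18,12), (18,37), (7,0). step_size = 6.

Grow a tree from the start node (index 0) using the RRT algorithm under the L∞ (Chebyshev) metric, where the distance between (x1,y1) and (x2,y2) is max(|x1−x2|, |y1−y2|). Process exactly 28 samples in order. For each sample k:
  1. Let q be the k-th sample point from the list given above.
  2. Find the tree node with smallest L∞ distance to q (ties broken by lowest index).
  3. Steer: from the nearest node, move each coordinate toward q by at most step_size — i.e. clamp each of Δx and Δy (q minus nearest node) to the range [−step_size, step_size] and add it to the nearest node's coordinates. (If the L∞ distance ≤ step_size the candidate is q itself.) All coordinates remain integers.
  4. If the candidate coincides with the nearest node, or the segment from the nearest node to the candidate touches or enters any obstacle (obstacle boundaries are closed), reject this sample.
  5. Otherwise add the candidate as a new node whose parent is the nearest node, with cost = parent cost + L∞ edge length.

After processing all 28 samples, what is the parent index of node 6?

1. q=(10,31) nearest=0 d=30 new=(6,7) → add node 1 parent=0 cost=6
2. q=(4,34) nearest=1 d=27 new=(4,13) → add node 2 parent=1 cost=12
3. q=(31,21) nearest=1 d=25 new=(12,13) → add node 3 parent=1 cost=12
4. q=(13,42) nearest=2 d=29 new=(10,19) → blocked by [6,10]×[13,16], reject
5. q=(43,45) nearest=3 d=32 new=(18,19) → blocked by [14,18]×[14,17], reject
6. q=(11,1) nearest=1 d=6 new=(11,1) → add node 4 parent=1 cost=12
7. q=(28,45) nearest=2 d=32 new=(10,19) → blocked by [6,10]×[13,16], reject
8. q=(2,35) nearest=2 d=22 new=(2,19) → add node 5 parent=2 cost=18
9. q=(19,38) nearest=5 d=19 new=(8,25) → add node 6 parent=5 cost=24
10. q=(2,17) nearest=5 d=2 new=(2,17) → add node 7 parent=5 cost=20
11. q=(11,26) nearest=6 d=3 new=(11,26) → add node 8 parent=6 cost=27
12. q=(13,21) nearest=6 d=5 new=(13,21) → add node 9 parent=6 cost=29
13. q=(0,46) nearest=8 d=20 new=(5,32) → add node 10 parent=8 cost=33
14. q=(4,40) nearest=10 d=8 new=(4,38) → add node 11 parent=10 cost=39
15. q=(30,37) nearest=9 d=17 new=(19,27) → add node 12 parent=9 cost=35
16. q=(22,21) nearest=12 d=6 new=(22,21) → add node 13 parent=12 cost=41
17. q=(42,27) nearest=13 d=20 new=(28,27) → add node 14 parent=13 cost=47
18. q=(24,21) nearest=13 d=2 new=(24,21) → add node 15 parent=13 cost=43
19. q=(5,6) nearest=1 d=1 new=(5,6) → add node 16 parent=1 cost=7
20. q=(19,9) nearest=3 d=7 new=(18,9) → add node 17 parent=3 cost=18
21. q=(20,26) nearest=12 d=1 new=(20,26) → add node 18 parent=12 cost=36
22. q=(1,17) nearest=7 d=1 new=(1,17) → add node 19 parent=7 cost=21
23. q=(10,43) nearest=11 d=6 new=(10,43) → add node 20 parent=11 cost=45
24. q=(12,31) nearest=8 d=5 new=(12,31) → add node 21 parent=8 cost=32
25. q=(18,5) nearest=17 d=4 new=(18,5) → add node 22 parent=17 cost=22
26. q=(18,12) nearest=17 d=3 new=(18,12) → add node 23 parent=17 cost=21
27. q=(18,37) nearest=21 d=6 new=(18,37) → add node 24 parent=21 cost=38
28. q=(7,0) nearest=4 d=4 new=(7,0) → add node 25 parent=4 cost=16

Parent of node 6: 5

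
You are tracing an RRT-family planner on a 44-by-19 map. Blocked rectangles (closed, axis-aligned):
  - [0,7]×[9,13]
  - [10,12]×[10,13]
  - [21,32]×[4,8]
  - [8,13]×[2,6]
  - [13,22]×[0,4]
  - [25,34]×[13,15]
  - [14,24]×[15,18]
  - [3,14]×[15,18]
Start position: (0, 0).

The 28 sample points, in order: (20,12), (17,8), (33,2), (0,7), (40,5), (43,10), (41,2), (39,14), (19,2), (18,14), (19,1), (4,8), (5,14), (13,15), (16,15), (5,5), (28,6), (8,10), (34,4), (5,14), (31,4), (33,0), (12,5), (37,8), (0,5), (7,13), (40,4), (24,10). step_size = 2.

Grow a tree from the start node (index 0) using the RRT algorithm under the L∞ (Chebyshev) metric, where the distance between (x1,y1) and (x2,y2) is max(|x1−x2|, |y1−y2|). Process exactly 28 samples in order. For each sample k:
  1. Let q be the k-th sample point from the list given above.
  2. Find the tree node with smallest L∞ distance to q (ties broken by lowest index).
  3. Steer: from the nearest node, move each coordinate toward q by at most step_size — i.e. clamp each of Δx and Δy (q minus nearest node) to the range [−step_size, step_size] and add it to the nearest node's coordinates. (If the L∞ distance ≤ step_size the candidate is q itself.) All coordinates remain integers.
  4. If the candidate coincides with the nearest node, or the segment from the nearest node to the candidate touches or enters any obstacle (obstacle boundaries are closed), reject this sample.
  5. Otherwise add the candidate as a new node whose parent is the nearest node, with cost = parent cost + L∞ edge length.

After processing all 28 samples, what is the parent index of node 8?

1. q=(20,12) nearest=0 d=20 new=(2,2) → add node 1 parent=0 cost=2
2. q=(17,8) nearest=1 d=15 new=(4,4) → add node 2 parent=1 cost=4
3. q=(33,2) nearest=2 d=29 new=(6,2) → add node 3 parent=2 cost=6
4. q=(0,7) nearest=2 d=4 new=(2,6) → add node 4 parent=2 cost=6
5. q=(40,5) nearest=3 d=34 new=(8,4) → blocked by [8,13]×[2,6], reject
6. q=(43,10) nearest=3 d=37 new=(8,4) → blocked by [8,13]×[2,6], reject
7. q=(41,2) nearest=3 d=35 new=(8,2) → blocked by [8,13]×[2,6], reject
8. q=(39,14) nearest=3 d=33 new=(8,4) → blocked by [8,13]×[2,6], reject
9. q=(19,2) nearest=3 d=13 new=(8,2) → blocked by [8,13]×[2,6], reject
10. q=(18,14) nearest=3 d=12 new=(8,4) → blocked by [8,13]×[2,6], reject
11. q=(19,1) nearest=3 d=13 new=(8,1) → add node 5 parent=3 cost=8
12. q=(4,8) nearest=4 d=2 new=(4,8) → add node 6 parent=4 cost=8
13. q=(5,14) nearest=6 d=6 new=(5,10) → blocked by [0,7]×[9,13], reject
14. q=(13,15) nearest=6 d=9 new=(6,10) → blocked by [0,7]×[9,13], reject
15. q=(16,15) nearest=2 d=12 new=(6,6) → add node 7 parent=2 cost=6
16. q=(5,5) nearest=2 d=1 new=(5,5) → add node 8 parent=2 cost=5
17. q=(28,6) nearest=5 d=20 new=(10,3) → blocked by [8,13]×[2,6], reject
18. q=(8,10) nearest=6 d=4 new=(6,10) → blocked by [0,7]×[9,13], reject
19. q=(34,4) nearest=5 d=26 new=(10,3) → blocked by [8,13]×[2,6], reject
20. q=(5,14) nearest=6 d=6 new=(5,10) → blocked by [0,7]×[9,13], reject
21. q=(31,4) nearest=5 d=23 new=(10,3) → blocked by [8,13]×[2,6], reject
22. q=(33,0) nearest=5 d=25 new=(10,0) → add node 9 parent=5 cost=10
23. q=(12,5) nearest=5 d=4 new=(10,3) → blocked by [8,13]×[2,6], reject
24. q=(37,8) nearest=9 d=27 new=(12,2) → blocked by [8,13]×[2,6], reject
25. q=(0,5) nearest=4 d=2 new=(0,5) → add node 10 parent=4 cost=8
26. q=(7,13) nearest=6 d=5 new=(6,10) → blocked by [0,7]×[9,13], reject
27. q=(40,4) nearest=9 d=30 new=(12,2) → blocked by [8,13]×[2,6], reject
28. q=(24,10) nearest=9 d=14 new=(12,2) → blocked by [8,13]×[2,6], reject

Parent of node 8: 2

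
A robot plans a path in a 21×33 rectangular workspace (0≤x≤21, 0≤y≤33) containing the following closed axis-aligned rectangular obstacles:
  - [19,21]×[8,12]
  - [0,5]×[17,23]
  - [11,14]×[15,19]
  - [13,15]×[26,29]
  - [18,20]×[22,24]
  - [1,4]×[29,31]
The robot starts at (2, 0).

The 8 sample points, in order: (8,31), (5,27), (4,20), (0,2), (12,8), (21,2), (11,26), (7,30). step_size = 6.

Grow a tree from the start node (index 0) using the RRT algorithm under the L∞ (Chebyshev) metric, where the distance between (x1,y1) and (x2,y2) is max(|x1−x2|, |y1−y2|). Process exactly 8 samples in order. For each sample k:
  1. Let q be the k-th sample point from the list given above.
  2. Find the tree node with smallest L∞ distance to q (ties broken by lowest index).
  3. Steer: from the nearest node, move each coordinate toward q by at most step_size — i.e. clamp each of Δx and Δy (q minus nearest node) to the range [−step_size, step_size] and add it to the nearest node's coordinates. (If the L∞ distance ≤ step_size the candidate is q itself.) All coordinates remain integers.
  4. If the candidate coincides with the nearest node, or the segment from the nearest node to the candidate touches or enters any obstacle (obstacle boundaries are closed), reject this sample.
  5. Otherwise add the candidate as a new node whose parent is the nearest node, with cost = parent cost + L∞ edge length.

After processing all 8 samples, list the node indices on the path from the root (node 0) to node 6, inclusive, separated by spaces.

Path: 0 1 2 6

1. q=(8,31) nearest=0 d=31 new=(8,6) → add node 1 parent=0 cost=6
2. q=(5,27) nearest=1 d=21 new=(5,12) → add node 2 parent=1 cost=12
3. q=(4,20) nearest=2 d=8 new=(4,18) → blocked by [0,5]×[17,23], reject
4. q=(0,2) nearest=0 d=2 new=(0,2) → add node 3 parent=0 cost=2
5. q=(12,8) nearest=1 d=4 new=(12,8) → add node 4 parent=1 cost=10
6. q=(21,2) nearest=4 d=9 new=(18,2) → add node 5 parent=4 cost=16
7. q=(11,26) nearest=2 d=14 new=(11,18) → blocked by [11,14]×[15,19], reject
8. q=(7,30) nearest=2 d=18 new=(7,18) → add node 6 parent=2 cost=18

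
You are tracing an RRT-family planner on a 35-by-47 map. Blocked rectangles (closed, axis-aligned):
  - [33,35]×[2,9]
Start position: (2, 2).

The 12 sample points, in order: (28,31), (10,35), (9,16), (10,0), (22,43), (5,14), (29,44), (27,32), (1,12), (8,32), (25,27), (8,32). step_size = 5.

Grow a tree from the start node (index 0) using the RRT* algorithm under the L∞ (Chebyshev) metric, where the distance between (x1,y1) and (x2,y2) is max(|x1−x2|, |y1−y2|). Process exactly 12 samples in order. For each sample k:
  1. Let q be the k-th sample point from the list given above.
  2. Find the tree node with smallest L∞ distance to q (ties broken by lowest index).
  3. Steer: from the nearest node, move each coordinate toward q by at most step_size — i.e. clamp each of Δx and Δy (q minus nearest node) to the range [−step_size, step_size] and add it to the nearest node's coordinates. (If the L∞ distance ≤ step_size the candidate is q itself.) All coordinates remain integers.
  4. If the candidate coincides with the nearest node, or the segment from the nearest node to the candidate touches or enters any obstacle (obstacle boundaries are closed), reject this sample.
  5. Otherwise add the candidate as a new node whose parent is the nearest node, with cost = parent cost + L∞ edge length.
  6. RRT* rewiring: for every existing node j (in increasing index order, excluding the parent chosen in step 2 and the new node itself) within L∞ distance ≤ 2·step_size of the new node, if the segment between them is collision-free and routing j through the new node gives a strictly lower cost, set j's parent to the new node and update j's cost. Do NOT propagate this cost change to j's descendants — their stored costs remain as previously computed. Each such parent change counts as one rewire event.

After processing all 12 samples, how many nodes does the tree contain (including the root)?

1. q=(28,31) nearest=0 d=29 new=(7,7) → add node 1 parent=0 cost=5
2. q=(10,35) nearest=1 d=28 new=(10,12) → add node 2 parent=1 cost=10
3. q=(9,16) nearest=2 d=4 new=(9,16) → add node 3 parent=2 cost=14
4. q=(10,0) nearest=1 d=7 new=(10,2) → add node 4 parent=1 cost=10
5. q=(22,43) nearest=3 d=27 new=(14,21) → add node 5 parent=3 cost=19
6. q=(5,14) nearest=3 d=4 new=(5,14) → add node 6 parent=3 cost=18
7. q=(29,44) nearest=5 d=23 new=(19,26) → add node 7 parent=5 cost=24
8. q=(27,32) nearest=7 d=8 new=(24,31) → add node 8 parent=7 cost=29
9. q=(1,12) nearest=6 d=4 new=(1,12) → add node 9 parent=6 cost=22
10. q=(8,32) nearest=5 d=11 new=(9,26) → add node 10 parent=5 cost=24
11. q=(25,27) nearest=8 d=4 new=(25,27) → add node 11 parent=8 cost=33
12. q=(8,32) nearest=10 d=6 new=(8,31) → add node 12 parent=10 cost=29

Node count: 13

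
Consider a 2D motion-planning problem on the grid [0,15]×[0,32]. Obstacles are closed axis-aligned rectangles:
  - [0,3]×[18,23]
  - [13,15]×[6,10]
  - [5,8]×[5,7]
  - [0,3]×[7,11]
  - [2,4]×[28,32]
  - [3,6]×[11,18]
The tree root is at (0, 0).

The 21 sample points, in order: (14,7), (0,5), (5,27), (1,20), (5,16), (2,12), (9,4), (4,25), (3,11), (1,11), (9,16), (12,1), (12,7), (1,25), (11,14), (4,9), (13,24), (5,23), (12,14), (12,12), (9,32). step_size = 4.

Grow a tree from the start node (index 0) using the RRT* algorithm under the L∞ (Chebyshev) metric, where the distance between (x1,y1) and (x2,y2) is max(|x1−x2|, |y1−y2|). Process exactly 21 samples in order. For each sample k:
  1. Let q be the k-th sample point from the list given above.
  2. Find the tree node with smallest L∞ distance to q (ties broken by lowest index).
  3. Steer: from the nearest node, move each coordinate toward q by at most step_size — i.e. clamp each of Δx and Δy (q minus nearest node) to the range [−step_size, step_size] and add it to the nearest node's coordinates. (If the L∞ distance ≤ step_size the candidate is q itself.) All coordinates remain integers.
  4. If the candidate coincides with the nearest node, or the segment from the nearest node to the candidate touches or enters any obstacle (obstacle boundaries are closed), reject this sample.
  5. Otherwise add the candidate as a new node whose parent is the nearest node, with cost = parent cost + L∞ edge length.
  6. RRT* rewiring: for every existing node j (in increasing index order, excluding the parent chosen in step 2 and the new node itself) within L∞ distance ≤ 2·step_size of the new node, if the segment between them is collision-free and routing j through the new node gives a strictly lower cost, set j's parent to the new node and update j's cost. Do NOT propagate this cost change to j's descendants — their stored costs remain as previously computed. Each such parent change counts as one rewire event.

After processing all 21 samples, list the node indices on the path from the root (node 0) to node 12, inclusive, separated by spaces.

1. q=(14,7) nearest=0 d=14 new=(4,4) → add node 1 parent=0 cost=4
2. q=(0,5) nearest=1 d=4 new=(0,5) → add node 2 parent=1 cost=8
3. q=(5,27) nearest=2 d=22 new=(4,9) → blocked by [0,3]×[7,11], reject
4. q=(1,20) nearest=2 d=15 new=(1,9) → blocked by [0,3]×[7,11], reject
5. q=(5,16) nearest=2 d=11 new=(4,9) → blocked by [0,3]×[7,11], reject
6. q=(2,12) nearest=2 d=7 new=(2,9) → blocked by [0,3]×[7,11], reject
7. q=(9,4) nearest=1 d=5 new=(8,4) → add node 3 parent=1 cost=8
8. q=(4,25) nearest=2 d=20 new=(4,9) → blocked by [0,3]×[7,11], reject
9. q=(3,11) nearest=2 d=6 new=(3,9) → blocked by [0,3]×[7,11], reject
10. q=(1,11) nearest=2 d=6 new=(1,9) → blocked by [0,3]×[7,11], reject
11. q=(9,16) nearest=2 d=11 new=(4,9) → blocked by [0,3]×[7,11], reject
12. q=(12,1) nearest=3 d=4 new=(12,1) → add node 4 parent=3 cost=12
13. q=(12,7) nearest=3 d=4 new=(12,7) → add node 5 parent=3 cost=12
14. q=(1,25) nearest=5 d=18 new=(8,11) → add node 6 parent=5 cost=16
15. q=(11,14) nearest=6 d=3 new=(11,14) → add node 7 parent=6 cost=19
16. q=(4,9) nearest=2 d=4 new=(4,9) → blocked by [0,3]×[7,11], reject
17. q=(13,24) nearest=7 d=10 new=(13,18) → add node 8 parent=7 cost=23
18. q=(5,23) nearest=8 d=8 new=(9,22) → add node 9 parent=8 cost=27
19. q=(12,14) nearest=7 d=1 new=(12,14) → add node 10 parent=7 cost=20
20. q=(12,12) nearest=7 d=2 new=(12,12) → add node 11 parent=7 cost=21
21. q=(9,32) nearest=9 d=10 new=(9,26) → add node 12 parent=9 cost=31

Path: 0 1 3 5 6 7 8 9 12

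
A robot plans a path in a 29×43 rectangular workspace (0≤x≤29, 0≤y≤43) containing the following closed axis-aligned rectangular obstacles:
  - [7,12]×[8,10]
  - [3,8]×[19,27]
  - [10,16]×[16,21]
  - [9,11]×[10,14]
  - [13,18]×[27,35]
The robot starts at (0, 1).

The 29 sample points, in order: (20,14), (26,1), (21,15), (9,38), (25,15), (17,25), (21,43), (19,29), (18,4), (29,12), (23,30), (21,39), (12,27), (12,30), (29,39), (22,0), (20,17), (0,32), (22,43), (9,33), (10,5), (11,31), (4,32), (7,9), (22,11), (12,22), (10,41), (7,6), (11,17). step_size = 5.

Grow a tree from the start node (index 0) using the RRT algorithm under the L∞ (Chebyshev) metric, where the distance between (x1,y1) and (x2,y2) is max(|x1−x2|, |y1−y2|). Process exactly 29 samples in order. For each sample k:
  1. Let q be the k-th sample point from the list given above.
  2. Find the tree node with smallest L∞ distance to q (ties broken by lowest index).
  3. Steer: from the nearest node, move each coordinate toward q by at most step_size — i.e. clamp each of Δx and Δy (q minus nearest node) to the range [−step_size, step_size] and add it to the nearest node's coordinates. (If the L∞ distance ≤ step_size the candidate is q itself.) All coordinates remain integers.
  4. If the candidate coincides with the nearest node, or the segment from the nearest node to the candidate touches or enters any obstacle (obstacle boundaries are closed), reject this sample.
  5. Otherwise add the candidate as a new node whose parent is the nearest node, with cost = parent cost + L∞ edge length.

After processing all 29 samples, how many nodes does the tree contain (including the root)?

1. q=(20,14) nearest=0 d=20 new=(5,6) → add node 1 parent=0 cost=5
2. q=(26,1) nearest=1 d=21 new=(10,1) → add node 2 parent=1 cost=10
3. q=(21,15) nearest=2 d=14 new=(15,6) → add node 3 parent=2 cost=15
4. q=(9,38) nearest=1 d=32 new=(9,11) → blocked by [7,12]×[8,10], reject
5. q=(25,15) nearest=3 d=10 new=(20,11) → add node 4 parent=3 cost=20
6. q=(17,25) nearest=4 d=14 new=(17,16) → add node 5 parent=4 cost=25
7. q=(21,43) nearest=5 d=27 new=(21,21) → add node 6 parent=5 cost=30
8. q=(19,29) nearest=6 d=8 new=(19,26) → add node 7 parent=6 cost=35
9. q=(18,4) nearest=3 d=3 new=(18,4) → add node 8 parent=3 cost=18
10. q=(29,12) nearest=4 d=9 new=(25,12) → add node 9 parent=4 cost=25
11. q=(23,30) nearest=7 d=4 new=(23,30) → add node 10 parent=7 cost=39
12. q=(21,39) nearest=10 d=9 new=(21,35) → add node 11 parent=10 cost=44
13. q=(12,27) nearest=7 d=7 new=(14,27) → blocked by [13,18]×[27,35], reject
14. q=(12,30) nearest=7 d=7 new=(14,30) → blocked by [13,18]×[27,35], reject
15. q=(29,39) nearest=11 d=8 new=(26,39) → add node 12 parent=11 cost=49
16. q=(22,0) nearest=8 d=4 new=(22,0) → add node 13 parent=8 cost=22
17. q=(20,17) nearest=5 d=3 new=(20,17) → add node 14 parent=5 cost=28
18. q=(0,32) nearest=5 d=17 new=(12,21) → blocked by [10,16]×[16,21], reject
19. q=(22,43) nearest=12 d=4 new=(22,43) → add node 15 parent=12 cost=53
20. q=(9,33) nearest=7 d=10 new=(14,31) → blocked by [13,18]×[27,35], reject
21. q=(10,5) nearest=2 d=4 new=(10,5) → add node 16 parent=2 cost=14
22. q=(11,31) nearest=7 d=8 new=(14,31) → blocked by [13,18]×[27,35], reject
23. q=(4,32) nearest=7 d=15 new=(14,31) → blocked by [13,18]×[27,35], reject
24. q=(7,9) nearest=1 d=3 new=(7,9) → blocked by [7,12]×[8,10], reject
25. q=(22,11) nearest=4 d=2 new=(22,11) → add node 17 parent=4 cost=22
26. q=(12,22) nearest=5 d=6 new=(12,21) → blocked by [10,16]×[16,21], reject
27. q=(10,41) nearest=11 d=11 new=(16,40) → add node 18 parent=11 cost=49
28. q=(7,6) nearest=1 d=2 new=(7,6) → add node 19 parent=1 cost=7
29. q=(11,17) nearest=5 d=6 new=(12,17) → blocked by [10,16]×[16,21], reject

Node count: 20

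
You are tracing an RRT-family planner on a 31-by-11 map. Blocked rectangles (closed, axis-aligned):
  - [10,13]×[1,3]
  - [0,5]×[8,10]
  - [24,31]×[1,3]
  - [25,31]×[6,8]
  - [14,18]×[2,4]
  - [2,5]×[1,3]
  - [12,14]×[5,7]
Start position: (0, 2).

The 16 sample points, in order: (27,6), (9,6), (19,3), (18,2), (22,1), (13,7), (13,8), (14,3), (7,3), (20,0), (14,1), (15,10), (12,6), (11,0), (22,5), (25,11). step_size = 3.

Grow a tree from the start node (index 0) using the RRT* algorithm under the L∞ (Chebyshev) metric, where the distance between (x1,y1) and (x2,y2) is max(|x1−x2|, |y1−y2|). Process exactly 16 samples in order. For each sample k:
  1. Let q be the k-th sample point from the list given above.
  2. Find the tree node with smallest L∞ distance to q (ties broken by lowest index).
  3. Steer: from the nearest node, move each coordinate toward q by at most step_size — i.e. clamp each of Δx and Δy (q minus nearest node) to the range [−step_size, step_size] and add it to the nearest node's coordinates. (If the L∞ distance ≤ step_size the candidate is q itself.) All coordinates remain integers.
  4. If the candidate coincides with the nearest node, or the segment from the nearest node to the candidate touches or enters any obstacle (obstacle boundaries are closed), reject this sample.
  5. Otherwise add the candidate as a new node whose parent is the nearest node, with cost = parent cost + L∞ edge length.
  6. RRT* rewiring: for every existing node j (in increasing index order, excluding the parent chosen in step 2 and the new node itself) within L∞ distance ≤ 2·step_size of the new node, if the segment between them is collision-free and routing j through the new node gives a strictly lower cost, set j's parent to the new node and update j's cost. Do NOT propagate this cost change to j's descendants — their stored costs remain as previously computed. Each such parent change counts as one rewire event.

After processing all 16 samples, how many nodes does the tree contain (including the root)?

1. q=(27,6) nearest=0 d=27 new=(3,5) → add node 1 parent=0 cost=3
2. q=(9,6) nearest=1 d=6 new=(6,6) → add node 2 parent=1 cost=6
3. q=(19,3) nearest=2 d=13 new=(9,3) → add node 3 parent=2 cost=9
4. q=(18,2) nearest=3 d=9 new=(12,2) → blocked by [10,13]×[1,3], reject
5. q=(22,1) nearest=3 d=13 new=(12,1) → blocked by [10,13]×[1,3], reject
6. q=(13,7) nearest=3 d=4 new=(12,6) → blocked by [12,14]×[5,7], reject
7. q=(13,8) nearest=3 d=5 new=(12,6) → blocked by [12,14]×[5,7], reject
8. q=(14,3) nearest=3 d=5 new=(12,3) → blocked by [10,13]×[1,3], reject
9. q=(7,3) nearest=3 d=2 new=(7,3) → add node 4 parent=3 cost=11
10. q=(20,0) nearest=3 d=11 new=(12,0) → blocked by [10,13]×[1,3], reject
11. q=(14,1) nearest=3 d=5 new=(12,1) → blocked by [10,13]×[1,3], reject
12. q=(15,10) nearest=3 d=7 new=(12,6) → blocked by [12,14]×[5,7], reject
13. q=(12,6) nearest=3 d=3 new=(12,6) → blocked by [12,14]×[5,7], reject
14. q=(11,0) nearest=3 d=3 new=(11,0) → blocked by [10,13]×[1,3], reject
15. q=(22,5) nearest=3 d=13 new=(12,5) → blocked by [12,14]×[5,7], reject
16. q=(25,11) nearest=3 d=16 new=(12,6) → blocked by [12,14]×[5,7], reject

Node count: 5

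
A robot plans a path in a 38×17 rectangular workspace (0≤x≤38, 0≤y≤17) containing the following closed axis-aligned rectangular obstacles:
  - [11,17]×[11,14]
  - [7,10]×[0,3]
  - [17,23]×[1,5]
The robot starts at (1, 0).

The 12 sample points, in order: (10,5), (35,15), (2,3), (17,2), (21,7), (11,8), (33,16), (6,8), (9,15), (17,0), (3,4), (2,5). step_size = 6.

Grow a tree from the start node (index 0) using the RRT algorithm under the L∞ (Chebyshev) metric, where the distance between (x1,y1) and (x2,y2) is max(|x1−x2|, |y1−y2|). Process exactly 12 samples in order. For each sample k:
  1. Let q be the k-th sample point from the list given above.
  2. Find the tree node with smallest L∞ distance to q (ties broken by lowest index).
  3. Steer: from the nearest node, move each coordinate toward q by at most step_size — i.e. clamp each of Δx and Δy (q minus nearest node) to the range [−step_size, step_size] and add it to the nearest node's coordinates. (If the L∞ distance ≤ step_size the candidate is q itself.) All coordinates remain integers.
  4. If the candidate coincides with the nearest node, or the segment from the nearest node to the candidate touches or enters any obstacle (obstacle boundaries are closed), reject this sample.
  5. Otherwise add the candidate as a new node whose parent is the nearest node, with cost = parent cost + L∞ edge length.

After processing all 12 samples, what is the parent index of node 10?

1. q=(10,5) nearest=0 d=9 new=(7,5) → add node 1 parent=0 cost=6
2. q=(35,15) nearest=1 d=28 new=(13,11) → blocked by [11,17]×[11,14], reject
3. q=(2,3) nearest=0 d=3 new=(2,3) → add node 2 parent=0 cost=3
4. q=(17,2) nearest=1 d=10 new=(13,2) → add node 3 parent=1 cost=12
5. q=(21,7) nearest=3 d=8 new=(19,7) → add node 4 parent=3 cost=18
6. q=(11,8) nearest=1 d=4 new=(11,8) → add node 5 parent=1 cost=10
7. q=(33,16) nearest=4 d=14 new=(25,13) → add node 6 parent=4 cost=24
8. q=(6,8) nearest=1 d=3 new=(6,8) → add node 7 parent=1 cost=9
9. q=(9,15) nearest=5 d=7 new=(9,14) → add node 8 parent=5 cost=16
10. q=(17,0) nearest=3 d=4 new=(17,0) → add node 9 parent=3 cost=16
11. q=(3,4) nearest=2 d=1 new=(3,4) → add node 10 parent=2 cost=4
12. q=(2,5) nearest=10 d=1 new=(2,5) → add node 11 parent=10 cost=5

Parent of node 10: 2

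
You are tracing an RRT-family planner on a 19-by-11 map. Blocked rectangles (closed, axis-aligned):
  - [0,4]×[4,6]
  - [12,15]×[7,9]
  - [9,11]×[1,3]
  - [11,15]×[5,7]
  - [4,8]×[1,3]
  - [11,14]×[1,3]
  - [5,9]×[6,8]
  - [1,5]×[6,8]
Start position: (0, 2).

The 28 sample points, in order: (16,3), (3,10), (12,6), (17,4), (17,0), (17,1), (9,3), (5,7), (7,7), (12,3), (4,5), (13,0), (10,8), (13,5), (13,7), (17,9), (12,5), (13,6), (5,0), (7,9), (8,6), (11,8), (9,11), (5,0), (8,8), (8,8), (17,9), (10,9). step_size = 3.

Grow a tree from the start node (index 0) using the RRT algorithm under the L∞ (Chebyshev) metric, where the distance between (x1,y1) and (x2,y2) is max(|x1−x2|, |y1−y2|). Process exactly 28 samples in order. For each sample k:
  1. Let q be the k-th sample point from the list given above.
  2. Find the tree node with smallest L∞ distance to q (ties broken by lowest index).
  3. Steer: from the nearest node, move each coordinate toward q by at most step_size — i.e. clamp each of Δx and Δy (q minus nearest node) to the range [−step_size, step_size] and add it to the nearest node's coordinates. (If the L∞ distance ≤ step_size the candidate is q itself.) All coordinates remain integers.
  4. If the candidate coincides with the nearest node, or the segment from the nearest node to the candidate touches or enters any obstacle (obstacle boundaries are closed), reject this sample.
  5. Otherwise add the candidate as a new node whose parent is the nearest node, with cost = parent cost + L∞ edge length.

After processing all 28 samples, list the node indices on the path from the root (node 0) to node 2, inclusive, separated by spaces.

1. q=(16,3) nearest=0 d=16 new=(3,3) → add node 1 parent=0 cost=3
2. q=(3,10) nearest=1 d=7 new=(3,6) → blocked by [0,4]×[4,6], reject
3. q=(12,6) nearest=1 d=9 new=(6,6) → blocked by [0,4]×[4,6], reject
4. q=(17,4) nearest=1 d=14 new=(6,4) → add node 2 parent=1 cost=6
5. q=(17,0) nearest=2 d=11 new=(9,1) → blocked by [9,11]×[1,3], reject
6. q=(17,1) nearest=2 d=11 new=(9,1) → blocked by [9,11]×[1,3], reject
7. q=(9,3) nearest=2 d=3 new=(9,3) → blocked by [9,11]×[1,3], reject
8. q=(5,7) nearest=2 d=3 new=(5,7) → blocked by [5,9]×[6,8], reject
9. q=(7,7) nearest=2 d=3 new=(7,7) → blocked by [5,9]×[6,8], reject
10. q=(12,3) nearest=2 d=6 new=(9,3) → blocked by [9,11]×[1,3], reject
11. q=(4,5) nearest=1 d=2 new=(4,5) → blocked by [0,4]×[4,6], reject
12. q=(13,0) nearest=2 d=7 new=(9,1) → blocked by [9,11]×[1,3], reject
13. q=(10,8) nearest=2 d=4 new=(9,7) → blocked by [5,9]×[6,8], reject
14. q=(13,5) nearest=2 d=7 new=(9,5) → add node 3 parent=2 cost=9
15. q=(13,7) nearest=3 d=4 new=(12,7) → blocked by [12,15]×[7,9], reject
16. q=(17,9) nearest=3 d=8 new=(12,8) → blocked by [12,15]×[7,9], reject
17. q=(12,5) nearest=3 d=3 new=(12,5) → blocked by [11,15]×[5,7], reject
18. q=(13,6) nearest=3 d=4 new=(12,6) → blocked by [11,15]×[5,7], reject
19. q=(5,0) nearest=1 d=3 new=(5,0) → blocked by [4,8]×[1,3], reject
20. q=(7,9) nearest=3 d=4 new=(7,8) → blocked by [5,9]×[6,8], reject
21. q=(8,6) nearest=3 d=1 new=(8,6) → blocked by [5,9]×[6,8], reject
22. q=(11,8) nearest=3 d=3 new=(11,8) → add node 4 parent=3 cost=12
23. q=(9,11) nearest=4 d=3 new=(9,11) → add node 5 parent=4 cost=15
24. q=(5,0) nearest=1 d=3 new=(5,0) → blocked by [4,8]×[1,3], reject
25. q=(8,8) nearest=3 d=3 new=(8,8) → blocked by [5,9]×[6,8], reject
26. q=(8,8) nearest=3 d=3 new=(8,8) → blocked by [5,9]×[6,8], reject
27. q=(17,9) nearest=4 d=6 new=(14,9) → blocked by [12,15]×[7,9], reject
28. q=(10,9) nearest=4 d=1 new=(10,9) → add node 6 parent=4 cost=13

Path: 0 1 2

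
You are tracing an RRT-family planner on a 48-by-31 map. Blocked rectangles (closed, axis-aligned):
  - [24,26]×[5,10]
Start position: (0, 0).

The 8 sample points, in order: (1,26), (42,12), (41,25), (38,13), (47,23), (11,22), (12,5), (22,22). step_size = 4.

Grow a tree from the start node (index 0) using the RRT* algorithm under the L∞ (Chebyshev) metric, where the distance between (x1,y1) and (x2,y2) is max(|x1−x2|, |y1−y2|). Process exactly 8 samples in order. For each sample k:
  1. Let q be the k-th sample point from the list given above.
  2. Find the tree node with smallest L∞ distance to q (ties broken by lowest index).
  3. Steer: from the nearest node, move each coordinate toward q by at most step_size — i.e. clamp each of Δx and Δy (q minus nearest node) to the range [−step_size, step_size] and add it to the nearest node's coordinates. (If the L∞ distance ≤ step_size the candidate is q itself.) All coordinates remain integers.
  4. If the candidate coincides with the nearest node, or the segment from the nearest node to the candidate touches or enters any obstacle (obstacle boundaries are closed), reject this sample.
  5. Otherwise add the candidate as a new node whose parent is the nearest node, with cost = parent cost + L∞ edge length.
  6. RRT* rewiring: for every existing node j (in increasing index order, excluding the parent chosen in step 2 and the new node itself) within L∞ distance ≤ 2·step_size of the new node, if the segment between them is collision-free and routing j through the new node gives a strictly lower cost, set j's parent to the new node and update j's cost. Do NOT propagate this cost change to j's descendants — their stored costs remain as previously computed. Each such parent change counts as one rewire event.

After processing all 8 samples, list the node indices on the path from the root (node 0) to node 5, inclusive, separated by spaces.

Path: 0 1 2 3 4 5

1. q=(1,26) nearest=0 d=26 new=(1,4) → add node 1 parent=0 cost=4
2. q=(42,12) nearest=1 d=41 new=(5,8) → add node 2 parent=1 cost=8
3. q=(41,25) nearest=2 d=36 new=(9,12) → add node 3 parent=2 cost=12
4. q=(38,13) nearest=3 d=29 new=(13,13) → add node 4 parent=3 cost=16
5. q=(47,23) nearest=4 d=34 new=(17,17) → add node 5 parent=4 cost=20
6. q=(11,22) nearest=5 d=6 new=(13,21) → add node 6 parent=5 cost=24
7. q=(12,5) nearest=2 d=7 new=(9,5) → add node 7 parent=2 cost=12
8. q=(22,22) nearest=5 d=5 new=(21,21) → add node 8 parent=5 cost=24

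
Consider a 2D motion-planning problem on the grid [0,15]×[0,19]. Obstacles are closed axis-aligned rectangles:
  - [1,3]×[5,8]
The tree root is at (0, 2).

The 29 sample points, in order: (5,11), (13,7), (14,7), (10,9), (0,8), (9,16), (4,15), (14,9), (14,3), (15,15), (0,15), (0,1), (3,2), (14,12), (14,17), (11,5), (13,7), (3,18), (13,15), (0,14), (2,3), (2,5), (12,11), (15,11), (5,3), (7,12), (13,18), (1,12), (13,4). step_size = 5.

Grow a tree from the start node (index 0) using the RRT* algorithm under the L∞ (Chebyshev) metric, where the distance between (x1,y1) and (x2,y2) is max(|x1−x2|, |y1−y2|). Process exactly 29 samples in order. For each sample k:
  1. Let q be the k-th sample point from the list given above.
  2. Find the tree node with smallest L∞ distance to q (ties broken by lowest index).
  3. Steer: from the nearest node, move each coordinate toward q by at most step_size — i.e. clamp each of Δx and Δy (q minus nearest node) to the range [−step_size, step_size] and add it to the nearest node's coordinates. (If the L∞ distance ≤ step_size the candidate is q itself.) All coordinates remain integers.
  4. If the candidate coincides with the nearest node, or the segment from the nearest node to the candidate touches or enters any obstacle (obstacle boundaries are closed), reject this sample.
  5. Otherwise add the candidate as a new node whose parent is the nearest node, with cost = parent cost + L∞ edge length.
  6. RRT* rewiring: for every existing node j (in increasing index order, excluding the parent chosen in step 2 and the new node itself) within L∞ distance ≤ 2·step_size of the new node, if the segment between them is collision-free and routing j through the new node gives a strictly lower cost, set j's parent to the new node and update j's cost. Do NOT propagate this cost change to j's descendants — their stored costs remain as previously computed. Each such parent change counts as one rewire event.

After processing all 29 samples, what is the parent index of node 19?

1. q=(5,11) nearest=0 d=9 new=(5,7) → blocked by [1,3]×[5,8], reject
2. q=(13,7) nearest=0 d=13 new=(5,7) → blocked by [1,3]×[5,8], reject
3. q=(14,7) nearest=0 d=14 new=(5,7) → blocked by [1,3]×[5,8], reject
4. q=(10,9) nearest=0 d=10 new=(5,7) → blocked by [1,3]×[5,8], reject
5. q=(0,8) nearest=0 d=6 new=(0,7) → add node 1 parent=0 cost=5
6. q=(9,16) nearest=1 d=9 new=(5,12) → blocked by [1,3]×[5,8], reject
7. q=(4,15) nearest=1 d=8 new=(4,12) → add node 2 parent=1 cost=10
8. q=(14,9) nearest=2 d=10 new=(9,9) → add node 3 parent=2 cost=15
9. q=(14,3) nearest=3 d=6 new=(14,4) → add node 4 parent=3 cost=20
10. q=(15,15) nearest=3 d=6 new=(14,14) → add node 5 parent=3 cost=20
11. q=(0,15) nearest=2 d=4 new=(0,15) → add node 6 parent=2 cost=14
12. q=(0,1) nearest=0 d=1 new=(0,1) → add node 7 parent=0 cost=1; rewire 3→7 (10<15)
13. q=(3,2) nearest=0 d=3 new=(3,2) → add node 8 parent=0 cost=3
14. q=(14,12) nearest=5 d=2 new=(14,12) → add node 9 parent=5 cost=22
15. q=(14,17) nearest=5 d=3 new=(14,17) → add node 10 parent=5 cost=23
16. q=(11,5) nearest=4 d=3 new=(11,5) → add node 11 parent=4 cost=23
17. q=(13,7) nearest=11 d=2 new=(13,7) → add node 12 parent=11 cost=25
18. q=(3,18) nearest=6 d=3 new=(3,18) → add node 13 parent=6 cost=17
19. q=(13,15) nearest=5 d=1 new=(13,15) → add node 14 parent=5 cost=21
20. q=(0,14) nearest=6 d=1 new=(0,14) → add node 15 parent=6 cost=15
21. q=(2,3) nearest=8 d=1 new=(2,3) → add node 16 parent=8 cost=4; rewire 11→16 (13<23)
22. q=(2,5) nearest=1 d=2 new=(2,5) → blocked by [1,3]×[5,8], reject
23. q=(12,11) nearest=9 d=2 new=(12,11) → add node 17 parent=9 cost=24
24. q=(15,11) nearest=9 d=1 new=(15,11) → add node 18 parent=9 cost=23
25. q=(5,3) nearest=8 d=2 new=(5,3) → add node 19 parent=8 cost=5; rewire 4→19 (14<20); rewire 9→19 (14<22); rewire 11→19 (11<13); rewire 12→19 (13<25); rewire 17→19 (13<24); rewire 18→19 (15<23)
26. q=(7,12) nearest=2 d=3 new=(7,12) → add node 20 parent=2 cost=13; rewire 10→20 (20<23); rewire 14→20 (19<21)
27. q=(13,18) nearest=10 d=1 new=(13,18) → add node 21 parent=10 cost=21
28. q=(1,12) nearest=15 d=2 new=(1,12) → add node 22 parent=15 cost=17
29. q=(13,4) nearest=4 d=1 new=(13,4) → add node 23 parent=4 cost=15

Parent of node 19: 8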